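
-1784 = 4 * (-446) 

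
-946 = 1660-2606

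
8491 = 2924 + 5567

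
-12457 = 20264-32721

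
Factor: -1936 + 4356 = 2^2*5^1*11^2 = 2420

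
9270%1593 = 1305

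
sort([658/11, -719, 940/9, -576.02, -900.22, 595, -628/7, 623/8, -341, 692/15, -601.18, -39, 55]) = [-900.22, -719, -601.18, -576.02, -341, -628/7, -39, 692/15, 55, 658/11, 623/8, 940/9, 595]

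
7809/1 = 7809 = 7809.00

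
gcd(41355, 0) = 41355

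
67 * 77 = 5159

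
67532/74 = 912+22/37 ≈ 912.59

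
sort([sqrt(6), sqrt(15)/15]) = [sqrt(15)/15, sqrt(6)]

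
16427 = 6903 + 9524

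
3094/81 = 38 + 16/81≈38.20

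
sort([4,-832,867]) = [-832,4,867]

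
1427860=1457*980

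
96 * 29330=2815680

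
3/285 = 1/95 ≈ 0.0105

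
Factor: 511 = 7^1*73^1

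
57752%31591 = 26161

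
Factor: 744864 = 2^5 * 3^1 * 7759^1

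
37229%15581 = 6067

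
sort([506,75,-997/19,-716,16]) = [-716,-997/19,16,75,506]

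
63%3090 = 63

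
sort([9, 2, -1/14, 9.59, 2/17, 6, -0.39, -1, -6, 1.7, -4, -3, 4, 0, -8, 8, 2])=[-8, -6, -4, -3, -1, -0.39, -1/14, 0, 2/17, 1.7, 2, 2, 4, 6, 8, 9, 9.59]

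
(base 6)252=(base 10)104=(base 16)68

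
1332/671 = 1 + 661/671 ≈ 1.99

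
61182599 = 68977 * 887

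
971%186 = 41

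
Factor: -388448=-1 * 2^5 * 61^1 * 199^1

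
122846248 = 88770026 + 34076222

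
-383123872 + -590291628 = -973415500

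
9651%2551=1998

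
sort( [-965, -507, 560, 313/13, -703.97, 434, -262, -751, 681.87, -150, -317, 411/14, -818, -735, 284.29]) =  [-965, -818, -751, -735, -703.97, -507, -317, -262, -150, 313/13, 411/14, 284.29, 434, 560, 681.87]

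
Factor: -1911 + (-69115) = -1*2^1*17^1*2089^1 = -71026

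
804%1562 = 804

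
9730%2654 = 1768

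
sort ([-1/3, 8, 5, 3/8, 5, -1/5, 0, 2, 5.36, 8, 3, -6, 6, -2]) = [-6, -2, -1/3, -1/5, 0, 3/8, 2, 3, 5, 5, 5.36, 6, 8, 8]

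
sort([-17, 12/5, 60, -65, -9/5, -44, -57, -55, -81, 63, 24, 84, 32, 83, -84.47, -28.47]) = [-84.47, -81, -65, -57, -55, -44, -28.47, -17, -9/5, 12/5, 24, 32, 60, 63, 83, 84]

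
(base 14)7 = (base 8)7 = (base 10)7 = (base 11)7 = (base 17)7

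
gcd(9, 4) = 1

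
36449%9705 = 7334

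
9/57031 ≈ 0.000158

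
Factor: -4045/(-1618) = 2^(-1) * 5^1 = 5/2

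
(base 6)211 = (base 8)117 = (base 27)2p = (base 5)304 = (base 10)79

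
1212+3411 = 4623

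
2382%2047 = 335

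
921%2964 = 921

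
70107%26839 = 16429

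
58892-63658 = -4766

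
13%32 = 13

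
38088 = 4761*8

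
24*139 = 3336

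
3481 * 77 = 268037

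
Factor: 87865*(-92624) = -1*2^4*5^1*7^1*827^1*17573^1 = -8138407760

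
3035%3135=3035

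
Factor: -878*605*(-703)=2^1*5^1*11^2*19^1*37^1*439^1=373426570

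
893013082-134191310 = 758821772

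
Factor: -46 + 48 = 2^1 = 2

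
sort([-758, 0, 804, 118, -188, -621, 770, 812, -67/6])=[-758, -621, -188, -67/6, 0, 118, 770, 804, 812]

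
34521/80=431 + 41/80 ≈ 431.51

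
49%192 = 49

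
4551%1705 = 1141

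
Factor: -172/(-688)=2^(-2)=1/4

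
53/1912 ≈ 0.0277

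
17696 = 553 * 32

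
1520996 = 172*8843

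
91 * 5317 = 483847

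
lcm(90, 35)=630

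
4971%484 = 131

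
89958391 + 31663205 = 121621596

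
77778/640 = 38889/320 ≈ 121.53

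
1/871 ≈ 0.00115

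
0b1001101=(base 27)2n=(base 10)77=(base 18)45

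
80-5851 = -5771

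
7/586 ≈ 0.0119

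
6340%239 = 126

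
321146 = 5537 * 58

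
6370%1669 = 1363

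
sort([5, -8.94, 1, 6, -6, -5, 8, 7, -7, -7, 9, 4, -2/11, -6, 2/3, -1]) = [-8.94, -7, -7, -6, -6, -5, -1, -2/11, 2/3, 1, 4, 5, 6, 7, 8, 9]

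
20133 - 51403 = -31270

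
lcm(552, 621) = 4968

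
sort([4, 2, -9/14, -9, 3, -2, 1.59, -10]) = [-10, -9, -2, -9/14, 1.59, 2, 3, 4]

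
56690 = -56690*(-1) 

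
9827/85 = 115+52/85 ≈ 115.61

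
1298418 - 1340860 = -42442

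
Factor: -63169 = -1*181^1*349^1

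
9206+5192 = 14398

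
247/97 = 2 + 53/97 ≈ 2.55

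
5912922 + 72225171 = 78138093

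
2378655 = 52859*45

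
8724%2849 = 177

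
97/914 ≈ 0.106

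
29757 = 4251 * 7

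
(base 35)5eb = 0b1100111100010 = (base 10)6626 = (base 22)df4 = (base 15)1e6b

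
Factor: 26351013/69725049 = 13^1*577^1*1171^1*23241683^(-1) = 8783671/23241683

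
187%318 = 187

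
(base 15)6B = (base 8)145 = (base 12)85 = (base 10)101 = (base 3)10202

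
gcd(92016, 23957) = 1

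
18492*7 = 129444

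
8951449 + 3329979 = 12281428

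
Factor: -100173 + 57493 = -1*2^3*5^1*11^1*97^1 = -42680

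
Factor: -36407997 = -1 * 3^2 * 4045333^1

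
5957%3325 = 2632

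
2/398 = 1/199 ≈ 0.00503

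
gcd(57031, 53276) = 1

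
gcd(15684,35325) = 3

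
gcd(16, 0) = 16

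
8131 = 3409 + 4722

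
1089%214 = 19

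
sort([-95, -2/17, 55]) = [-95, -2/17, 55]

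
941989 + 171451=1113440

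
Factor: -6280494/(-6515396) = 2^(-1)*3^1*11^1*43^1*53^(-1)*73^(-1)*421^(-1)*2213^1 = 3140247/3257698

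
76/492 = 19/123 ≈ 0.154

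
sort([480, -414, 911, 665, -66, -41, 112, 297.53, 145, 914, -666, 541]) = [-666, -414, -66, -41, 112, 145, 297.53, 480, 541, 665, 911, 914]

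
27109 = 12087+15022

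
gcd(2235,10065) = 15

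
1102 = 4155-3053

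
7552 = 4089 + 3463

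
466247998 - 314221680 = 152026318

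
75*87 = 6525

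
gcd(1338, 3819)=3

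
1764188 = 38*46426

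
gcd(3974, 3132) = 2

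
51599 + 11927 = 63526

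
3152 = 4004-852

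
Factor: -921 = -1*3^1*307^1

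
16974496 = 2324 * 7304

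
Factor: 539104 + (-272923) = 3^1 * 83^1 * 1069^1 = 266181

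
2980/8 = 372+1/2 = 372.50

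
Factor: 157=157^1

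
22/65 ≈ 0.338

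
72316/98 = 737 + 45/49 ≈ 737.92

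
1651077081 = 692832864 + 958244217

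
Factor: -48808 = -1*2^3*6101^1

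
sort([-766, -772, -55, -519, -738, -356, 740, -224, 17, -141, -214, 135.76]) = [-772, -766, -738, -519, -356, -224, -214, -141, -55, 17, 135.76, 740]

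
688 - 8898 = -8210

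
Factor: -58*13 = -1*2^1*13^1*29^1 = -754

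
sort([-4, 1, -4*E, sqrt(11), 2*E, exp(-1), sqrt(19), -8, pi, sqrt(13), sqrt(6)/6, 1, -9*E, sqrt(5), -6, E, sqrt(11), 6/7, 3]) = [-9*E, -4*E, -8, -6, -4, exp(-1), sqrt(6)/6, 6/7, 1, 1, sqrt(5), E, 3, pi, sqrt(11), sqrt(11), sqrt(13), sqrt(19), 2*E]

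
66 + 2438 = 2504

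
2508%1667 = 841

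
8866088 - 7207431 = 1658657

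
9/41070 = 3/13690 ≈ 0.000219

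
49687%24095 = 1497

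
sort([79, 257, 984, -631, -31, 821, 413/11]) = [-631, -31, 413/11, 79, 257, 821, 984]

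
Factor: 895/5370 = 2^ (-1)*3^ (-1) = 1/6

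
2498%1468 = 1030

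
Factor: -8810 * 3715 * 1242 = -1 * 2^2 * 3^3 * 5^2 * 23^1 * 743^1 * 881^1 = -40649604300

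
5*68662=343310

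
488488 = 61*8008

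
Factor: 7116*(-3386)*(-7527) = 2^3*3^2*13^1*193^1*593^1*1693^1 = 181361378952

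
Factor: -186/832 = -1*2^(-5)*3^1*13^(-1)*31^1 = -93/416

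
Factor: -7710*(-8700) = 2^3*3^2*5^3*29^1*257^1 = 67077000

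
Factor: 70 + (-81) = -1*11^1 = -11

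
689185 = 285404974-284715789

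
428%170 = 88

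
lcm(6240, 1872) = 18720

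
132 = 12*11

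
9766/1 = 9766 = 9766.00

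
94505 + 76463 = 170968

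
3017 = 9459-6442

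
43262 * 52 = 2249624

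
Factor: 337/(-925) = -1*5^(-2)*37^(-1)*337^1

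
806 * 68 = 54808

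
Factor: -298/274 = -1*137^(-1)*149^1 = -149/137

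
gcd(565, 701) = 1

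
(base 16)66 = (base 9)123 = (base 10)102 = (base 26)3o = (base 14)74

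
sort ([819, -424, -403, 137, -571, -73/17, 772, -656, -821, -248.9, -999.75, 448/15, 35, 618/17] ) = [-999.75, -821, -656, -571, -424, -403, -248.9, -73/17, 448/15, 35, 618/17, 137, 772, 819] 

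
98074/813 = 120 + 514/813 ≈ 120.63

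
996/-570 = -166/95 ≈ -1.75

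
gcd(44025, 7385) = 5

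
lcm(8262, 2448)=66096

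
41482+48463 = 89945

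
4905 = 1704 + 3201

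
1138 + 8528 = 9666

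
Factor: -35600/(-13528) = 2^1*5^2*19^(-1) = 50/19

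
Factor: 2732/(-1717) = -1*2^2*17^(-1)*101^(-1)*683^1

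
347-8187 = -7840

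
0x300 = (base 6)3320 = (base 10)768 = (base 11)639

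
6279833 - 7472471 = -1192638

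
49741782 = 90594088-40852306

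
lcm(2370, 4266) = 21330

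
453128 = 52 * 8714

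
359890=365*986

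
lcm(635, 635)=635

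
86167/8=10770+7/8≈10770.88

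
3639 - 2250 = 1389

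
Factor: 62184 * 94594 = 2^4 * 3^1 * 2591^1 * 47297^1 = 5882233296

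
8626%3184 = 2258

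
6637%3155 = 327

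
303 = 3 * 101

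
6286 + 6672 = 12958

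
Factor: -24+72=2^4 * 3^1=48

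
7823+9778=17601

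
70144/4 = 17536 = 17536.00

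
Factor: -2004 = -1 * 2^2 * 3^1 * 167^1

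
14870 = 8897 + 5973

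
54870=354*155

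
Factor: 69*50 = 2^1*3^1*5^2*23^1 = 3450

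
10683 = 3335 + 7348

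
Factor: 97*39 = 3^1*13^1*97^1 = 3783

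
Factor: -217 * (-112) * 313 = 2^4 * 7^2 * 31^1 * 313^1 = 7607152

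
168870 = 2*84435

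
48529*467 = 22663043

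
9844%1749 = 1099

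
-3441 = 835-4276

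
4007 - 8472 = -4465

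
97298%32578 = 32142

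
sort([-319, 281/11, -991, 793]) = [-991, -319, 281/11, 793]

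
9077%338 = 289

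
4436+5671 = 10107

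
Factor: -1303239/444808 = -1*2^(-3)*3^1*13^(-2)*47^(-1)*229^1*271^1 = -186177/63544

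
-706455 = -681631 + -24824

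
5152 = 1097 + 4055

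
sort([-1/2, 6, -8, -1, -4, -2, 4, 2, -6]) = [-8, -6, -4, -2, -1, -1/2, 2, 4, 6]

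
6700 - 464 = 6236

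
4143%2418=1725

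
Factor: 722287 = 722287^1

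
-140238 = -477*294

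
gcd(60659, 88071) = 1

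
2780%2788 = 2780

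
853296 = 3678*232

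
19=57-38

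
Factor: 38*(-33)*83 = -1*2^1*3^1*11^1*19^1*83^1 = -104082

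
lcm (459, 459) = 459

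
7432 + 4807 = 12239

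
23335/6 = 3889 + 1/6≈3889.17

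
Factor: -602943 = -1*3^1*11^3*151^1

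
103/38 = 2 + 27/38 ≈ 2.71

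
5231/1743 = 3+2/1743 ≈ 3.00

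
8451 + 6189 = 14640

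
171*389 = 66519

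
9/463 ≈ 0.0194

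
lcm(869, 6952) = 6952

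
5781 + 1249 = 7030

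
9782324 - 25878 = 9756446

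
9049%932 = 661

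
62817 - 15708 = 47109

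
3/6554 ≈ 0.000458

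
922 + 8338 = 9260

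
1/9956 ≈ 0.000100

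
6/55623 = 2/18541 ≈ 0.000108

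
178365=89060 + 89305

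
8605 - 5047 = 3558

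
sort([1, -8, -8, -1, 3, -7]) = [-8, -8, -7, -1, 1, 3]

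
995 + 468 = 1463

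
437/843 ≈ 0.518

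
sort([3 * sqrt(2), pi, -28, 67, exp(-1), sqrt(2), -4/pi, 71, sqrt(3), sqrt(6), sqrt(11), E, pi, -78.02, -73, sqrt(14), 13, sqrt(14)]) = [-78.02, -73, -28, -4/pi, exp(-1), sqrt(2), sqrt(3), sqrt(6), E, pi, pi, sqrt(11), sqrt(14), sqrt(14), 3 * sqrt(2), 13, 67, 71]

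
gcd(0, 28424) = 28424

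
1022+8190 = 9212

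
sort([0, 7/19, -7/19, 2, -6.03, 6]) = [-6.03, -7/19, 0, 7/19, 2, 6]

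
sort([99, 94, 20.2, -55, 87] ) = [-55, 20.2, 87, 94, 99] 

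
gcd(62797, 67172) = 7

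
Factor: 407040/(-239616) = -1*2^(-2)*3^(-1)*5^1*13^(-1)*53^1 = -265/156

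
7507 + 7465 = 14972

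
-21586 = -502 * 43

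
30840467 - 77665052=-46824585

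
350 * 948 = 331800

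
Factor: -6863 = -1*6863^1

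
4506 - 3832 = 674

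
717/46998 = 239/15666 ≈ 0.0153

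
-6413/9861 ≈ -0.650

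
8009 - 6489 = 1520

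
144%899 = 144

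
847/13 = 65 + 2/13 ≈ 65.15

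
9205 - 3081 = 6124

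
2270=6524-4254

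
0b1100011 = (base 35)2t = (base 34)2v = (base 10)99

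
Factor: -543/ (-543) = 1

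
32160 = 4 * 8040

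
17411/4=4352 + 3/4=4352.75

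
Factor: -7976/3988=-1*2^1=-2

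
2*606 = 1212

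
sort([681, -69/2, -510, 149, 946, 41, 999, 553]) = [-510, -69/2, 41, 149, 553, 681, 946, 999]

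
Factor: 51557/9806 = 2^(-1)*11^1*43^1*109^1*4903^(-1)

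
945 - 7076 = -6131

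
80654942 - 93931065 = -13276123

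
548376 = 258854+289522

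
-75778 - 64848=-140626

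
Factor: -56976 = -1*2^4*3^1*1187^1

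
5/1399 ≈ 0.00357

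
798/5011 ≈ 0.159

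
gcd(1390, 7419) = 1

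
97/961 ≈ 0.101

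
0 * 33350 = 0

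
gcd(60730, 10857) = 1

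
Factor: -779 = -1*19^1*41^1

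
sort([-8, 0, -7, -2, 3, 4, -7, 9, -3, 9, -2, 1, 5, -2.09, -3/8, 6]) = [-8, -7, -7, -3, -2.09, -2, -2, -3/8, 0, 1, 3, 4, 5, 6, 9, 9]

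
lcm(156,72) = 936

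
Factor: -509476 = -1*2^2*11^1*11579^1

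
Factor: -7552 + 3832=-1*2^3*3^1*5^1*31^1=-3720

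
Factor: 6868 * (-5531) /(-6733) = 2^2 * 17^1 * 101^1 * 5531^1 * 6733^(-1) = 37986908/6733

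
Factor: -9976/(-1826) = 2^2*11^(-1)*29^1*43^1*83^(-1) = 4988/913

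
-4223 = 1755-5978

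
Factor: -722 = -1 * 2^1 * 19^2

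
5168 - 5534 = -366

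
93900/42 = 2235+5/7 ≈ 2235.71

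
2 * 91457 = 182914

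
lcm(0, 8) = 0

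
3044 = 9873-6829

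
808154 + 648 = 808802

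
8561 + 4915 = 13476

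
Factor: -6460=-1 * 2^2 * 5^1 * 17^1 * 19^1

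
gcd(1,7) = 1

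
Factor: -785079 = -1*3^3*29077^1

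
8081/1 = 8081 = 8081.00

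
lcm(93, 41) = 3813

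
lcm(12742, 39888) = 917424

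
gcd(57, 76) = 19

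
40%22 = 18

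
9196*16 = 147136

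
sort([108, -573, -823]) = [-823, -573, 108]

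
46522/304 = 23261/152 ≈ 153.03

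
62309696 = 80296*776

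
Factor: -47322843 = -1 * 3^1 * 47^1 * 101^1 * 3323^1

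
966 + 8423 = 9389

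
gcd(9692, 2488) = 4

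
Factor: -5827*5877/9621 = -1*653^1*1069^(-1)*5827^1 = -3805031/1069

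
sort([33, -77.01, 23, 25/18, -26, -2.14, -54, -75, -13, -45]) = [-77.01, -75, -54, -45, -26, -13, -2.14, 25/18, 23, 33]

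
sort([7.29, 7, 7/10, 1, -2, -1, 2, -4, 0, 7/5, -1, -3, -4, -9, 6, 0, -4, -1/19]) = [-9, -4, -4, -4, -3, -2, -1, -1, -1/19, 0, 0, 7/10, 1, 7/5, 2, 6, 7, 7.29]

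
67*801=53667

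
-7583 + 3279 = -4304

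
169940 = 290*586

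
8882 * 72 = 639504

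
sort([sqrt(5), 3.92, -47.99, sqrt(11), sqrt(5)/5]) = [-47.99, sqrt(5)/5, sqrt(5), sqrt(11), 3.92]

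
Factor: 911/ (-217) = -1*7^ (-1)*31^ (-1)*911^1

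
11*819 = 9009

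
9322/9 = 1035 + 7/9 ≈ 1035.78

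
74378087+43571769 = 117949856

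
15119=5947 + 9172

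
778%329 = 120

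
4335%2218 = 2117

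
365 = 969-604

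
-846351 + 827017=-19334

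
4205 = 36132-31927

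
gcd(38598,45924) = 6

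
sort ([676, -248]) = [-248, 676]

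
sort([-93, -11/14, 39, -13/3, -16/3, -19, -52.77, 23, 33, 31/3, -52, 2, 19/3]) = [-93, -52.77, -52, -19, -16/3, -13/3, -11/14, 2, 19/3, 31/3, 23, 33, 39]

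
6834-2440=4394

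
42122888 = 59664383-17541495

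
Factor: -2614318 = -1*2^1*7^1*23^2*353^1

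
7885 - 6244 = 1641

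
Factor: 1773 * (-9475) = -1 * 3^2 * 5^2 * 197^1 * 379^1 = -16799175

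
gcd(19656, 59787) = 819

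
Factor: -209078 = -1*2^1*107^1*977^1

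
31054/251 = 123 + 181/251≈123.72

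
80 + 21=101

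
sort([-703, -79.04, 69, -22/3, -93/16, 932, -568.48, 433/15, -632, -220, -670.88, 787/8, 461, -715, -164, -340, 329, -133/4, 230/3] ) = [-715, -703, -670.88, -632, -568.48, -340, -220, -164, -79.04, -133/4, -22/3, -93/16, 433/15, 69, 230/3, 787/8, 329, 461, 932] 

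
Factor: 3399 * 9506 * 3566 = 2^2 * 3^1 * 7^2 * 11^1 * 97^1 * 103^1 * 1783^1 = 115220648004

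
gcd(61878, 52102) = 2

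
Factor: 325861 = 325861^1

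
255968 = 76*3368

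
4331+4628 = 8959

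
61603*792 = 48789576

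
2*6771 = 13542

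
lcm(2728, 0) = 0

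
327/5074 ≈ 0.0644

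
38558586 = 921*41866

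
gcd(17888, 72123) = 1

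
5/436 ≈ 0.0115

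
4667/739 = 6 + 233/739 ≈ 6.32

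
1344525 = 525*2561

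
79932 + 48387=128319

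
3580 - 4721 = -1141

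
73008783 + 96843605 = 169852388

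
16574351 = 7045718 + 9528633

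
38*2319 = 88122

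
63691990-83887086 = -20195096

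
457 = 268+189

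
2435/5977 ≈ 0.407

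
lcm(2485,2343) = 82005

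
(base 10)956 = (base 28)164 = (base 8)1674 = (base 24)1fk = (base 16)3bc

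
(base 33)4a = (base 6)354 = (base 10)142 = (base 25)5h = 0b10001110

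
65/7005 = 13/1401 ≈ 0.00928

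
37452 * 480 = 17976960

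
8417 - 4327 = 4090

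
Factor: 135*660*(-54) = -1*2^3*3^7*5^2*11^1 = -4811400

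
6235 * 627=3909345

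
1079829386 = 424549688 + 655279698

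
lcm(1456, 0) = 0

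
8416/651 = 12 + 604/651≈12.93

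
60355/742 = 81 + 253/742 ≈ 81.34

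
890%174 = 20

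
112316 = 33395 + 78921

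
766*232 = 177712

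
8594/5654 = 4297/2827≈1.52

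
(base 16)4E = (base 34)2A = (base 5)303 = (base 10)78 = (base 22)3C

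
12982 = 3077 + 9905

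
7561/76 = 99+37/76 ≈ 99.49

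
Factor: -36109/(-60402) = 2^(-1)*3^(-1)*10067^(-1)*36109^1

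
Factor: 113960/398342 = 2^2 * 5^1 * 11^1 * 769^(-1) = 220/769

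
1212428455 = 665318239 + 547110216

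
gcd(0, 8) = 8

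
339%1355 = 339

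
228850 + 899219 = 1128069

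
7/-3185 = -1/455 ≈ -0.00220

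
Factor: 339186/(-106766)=-1*3^1*11^(-1)*23^(-1)*211^(-1)*56531^1=-169593/53383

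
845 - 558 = 287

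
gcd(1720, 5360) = 40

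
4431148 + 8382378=12813526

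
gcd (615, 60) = 15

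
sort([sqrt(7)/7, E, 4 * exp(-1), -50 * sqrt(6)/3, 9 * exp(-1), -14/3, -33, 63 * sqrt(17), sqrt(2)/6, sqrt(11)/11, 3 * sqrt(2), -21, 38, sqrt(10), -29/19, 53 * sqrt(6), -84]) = [-84, -50 * sqrt(6)/3, -33, -21, -14/3, -29/19, sqrt(2)/6, sqrt(11)/11, sqrt(7)/7, 4 * exp(-1), E, sqrt(10), 9 * exp(-1), 3 * sqrt(2), 38, 53 * sqrt(6), 63 * sqrt(17)]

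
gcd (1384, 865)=173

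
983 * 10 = 9830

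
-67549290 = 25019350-92568640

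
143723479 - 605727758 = -462004279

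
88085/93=947 + 14/93≈947.15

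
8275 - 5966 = 2309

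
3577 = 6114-2537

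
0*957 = 0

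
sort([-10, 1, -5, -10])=[-10, -10, -5, 1]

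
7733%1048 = 397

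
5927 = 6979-1052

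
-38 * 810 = -30780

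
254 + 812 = 1066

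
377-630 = -253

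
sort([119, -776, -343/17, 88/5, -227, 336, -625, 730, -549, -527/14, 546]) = [-776, -625, -549, -227, -527/14, -343/17, 88/5, 119, 336, 546, 730]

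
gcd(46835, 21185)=95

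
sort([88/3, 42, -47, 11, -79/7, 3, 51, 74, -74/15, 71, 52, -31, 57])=[-47, -31, -79/7, -74/15, 3, 11, 88/3, 42, 51, 52, 57, 71, 74]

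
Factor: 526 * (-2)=-1 * 2^2 * 263^1=-1052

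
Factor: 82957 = 7^2 * 1693^1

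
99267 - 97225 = 2042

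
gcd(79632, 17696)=8848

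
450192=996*452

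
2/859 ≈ 0.00233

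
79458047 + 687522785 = 766980832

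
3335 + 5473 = 8808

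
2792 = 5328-2536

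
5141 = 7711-2570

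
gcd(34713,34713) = 34713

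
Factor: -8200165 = -1 * 5^1 * 1640033^1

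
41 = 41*1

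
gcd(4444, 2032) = 4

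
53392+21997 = 75389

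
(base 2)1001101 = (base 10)77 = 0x4d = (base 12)65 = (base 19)41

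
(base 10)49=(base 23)23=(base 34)1f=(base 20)29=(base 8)61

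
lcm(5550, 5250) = 194250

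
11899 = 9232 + 2667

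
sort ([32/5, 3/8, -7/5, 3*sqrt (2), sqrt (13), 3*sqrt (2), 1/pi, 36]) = [-7/5, 1/pi, 3/8, sqrt (13), 3*sqrt (2), 3*sqrt (2), 32/5, 36]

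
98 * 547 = 53606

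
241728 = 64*3777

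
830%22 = 16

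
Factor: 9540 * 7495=2^2 * 3^2 * 5^2 * 53^1 * 1499^1=71502300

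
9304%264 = 64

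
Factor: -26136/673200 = -1*2^(-1)*3^1*5^(-2)*11^1*17^(-1) = -33/850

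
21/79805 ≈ 0.000263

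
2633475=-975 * (-2701)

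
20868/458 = 10434/229 ≈ 45.56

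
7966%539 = 420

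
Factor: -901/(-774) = 2^(-1) * 3^(-2) * 17^1 * 43^(-1) * 53^1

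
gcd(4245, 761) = 1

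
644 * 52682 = 33927208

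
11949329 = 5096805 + 6852524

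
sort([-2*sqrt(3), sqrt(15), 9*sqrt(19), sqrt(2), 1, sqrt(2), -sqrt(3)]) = [-2*sqrt(3), -sqrt(3), 1, sqrt(2), sqrt(2), sqrt(15), 9*sqrt(19)]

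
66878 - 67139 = -261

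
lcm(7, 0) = 0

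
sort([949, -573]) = [-573, 949]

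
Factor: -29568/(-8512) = 2^1*3^1*11^1*19^(-1) = 66/19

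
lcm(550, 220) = 1100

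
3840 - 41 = 3799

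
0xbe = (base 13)118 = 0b10111110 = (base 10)190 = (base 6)514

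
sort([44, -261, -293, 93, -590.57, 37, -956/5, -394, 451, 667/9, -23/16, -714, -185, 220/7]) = [-714, -590.57, -394, -293, -261, -956/5, -185, -23/16, 220/7, 37, 44, 667/9, 93, 451]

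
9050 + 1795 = 10845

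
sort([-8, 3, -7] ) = [-8, -7, 3] 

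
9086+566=9652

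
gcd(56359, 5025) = 1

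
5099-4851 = 248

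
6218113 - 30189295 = -23971182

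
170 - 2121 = -1951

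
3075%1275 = 525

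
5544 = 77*72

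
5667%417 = 246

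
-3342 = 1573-4915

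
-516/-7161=172/2387 ≈ 0.0721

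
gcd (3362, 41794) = 2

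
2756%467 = 421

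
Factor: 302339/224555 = 5^(-1)*97^(-1)*653^1 = 653/485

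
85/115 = 17/23≈0.739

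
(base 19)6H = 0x83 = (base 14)95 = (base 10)131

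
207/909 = 23/101 ≈ 0.228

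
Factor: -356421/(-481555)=3^1 * 5^(-1) * 13^2 * 137^(-1)=507/685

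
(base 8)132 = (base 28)36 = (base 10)90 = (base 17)55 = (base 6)230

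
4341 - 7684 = -3343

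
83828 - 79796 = 4032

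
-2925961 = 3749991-6675952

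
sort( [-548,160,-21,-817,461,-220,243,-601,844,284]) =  [-817,-601,-548,-220,-21,160,243,284,461,844]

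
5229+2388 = 7617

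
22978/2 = 11489 = 11489.00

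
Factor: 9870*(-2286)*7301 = -1*2^2*3^3*5^1*7^3*47^1*127^1*149^1 = -164731148820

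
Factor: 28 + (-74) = -1*2^1*23^1 = -46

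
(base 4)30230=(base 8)1454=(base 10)812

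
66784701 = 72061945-5277244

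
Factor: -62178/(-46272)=2^(-5)*43^1=43/32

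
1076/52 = 20 + 9/13 ≈ 20.69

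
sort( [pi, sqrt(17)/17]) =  [sqrt(17)/17, pi]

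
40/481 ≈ 0.0832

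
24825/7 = 3546 + 3/7≈3546.43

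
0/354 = 0 = 0.00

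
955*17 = 16235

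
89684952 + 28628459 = 118313411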